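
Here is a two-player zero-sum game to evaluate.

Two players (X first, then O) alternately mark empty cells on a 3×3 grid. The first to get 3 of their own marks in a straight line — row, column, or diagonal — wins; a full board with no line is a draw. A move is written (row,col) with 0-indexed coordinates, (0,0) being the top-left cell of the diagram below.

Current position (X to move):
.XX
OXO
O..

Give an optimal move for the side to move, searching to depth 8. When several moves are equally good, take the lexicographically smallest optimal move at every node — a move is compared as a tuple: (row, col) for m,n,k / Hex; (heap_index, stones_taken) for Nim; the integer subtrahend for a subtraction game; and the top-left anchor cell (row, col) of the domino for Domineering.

X's best at [.XX/OXO/O..]: (0,0)

p1 X@[.XX/OXO/O..]: (0,0)[XXX/OXO/O..]+1* (2,1)[.XX/OXO/OX.]+1 (2,2)[.XX/OXO/O.X]-1
p2 O@[XXX/OXO/O..] terminal -1; root [.XX/OXO/O..] d8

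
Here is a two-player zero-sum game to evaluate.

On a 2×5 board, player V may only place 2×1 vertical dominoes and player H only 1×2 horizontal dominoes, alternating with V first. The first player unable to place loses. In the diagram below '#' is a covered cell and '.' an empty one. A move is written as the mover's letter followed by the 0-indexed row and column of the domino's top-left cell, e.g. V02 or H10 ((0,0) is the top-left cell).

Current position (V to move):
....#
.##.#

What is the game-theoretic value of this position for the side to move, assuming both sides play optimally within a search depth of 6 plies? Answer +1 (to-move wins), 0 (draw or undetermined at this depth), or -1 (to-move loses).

[....#/.##.#] V move#1: V00:-1/#...#/###.#*, V03:-1/...##/.####
[#...#/###.#] H move#2: H01:-1/###.#/###.#, H02:+1/#.###/###.#*
[#.###/###.#] end (terminal -1, V#3); searched ....#/.##.# to 6

value(....#/.##.#, V) = -1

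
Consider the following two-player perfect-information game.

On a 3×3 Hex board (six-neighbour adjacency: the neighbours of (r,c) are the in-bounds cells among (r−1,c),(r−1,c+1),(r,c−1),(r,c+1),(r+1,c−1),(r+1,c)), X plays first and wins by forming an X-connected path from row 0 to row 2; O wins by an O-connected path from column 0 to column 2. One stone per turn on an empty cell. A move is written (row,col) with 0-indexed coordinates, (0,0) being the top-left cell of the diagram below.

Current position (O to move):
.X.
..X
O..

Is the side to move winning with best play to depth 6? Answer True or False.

ply 1, O at .X./..X/O.. | (0,0)=-1→OX./..X/O..*; (0,2)=-1→.XO/..X/O..; (1,0)=-1→.X./O.X/O..; (1,1)=-1→.X./.OX/O..; (2,1)=-1→.X./..X/OO.; (2,2)=-1→.X./..X/O.O
ply 2, X at OX./..X/O.. | (0,2)=+1→OXX/..X/O..*; (1,0)=+1→OX./X.X/O..; (1,1)=+1→OX./.XX/O..; (2,1)=+1→OX./..X/OX.; (2,2)=+1→OX./..X/O.X
ply 3, O at OXX/..X/O.. | (1,0)=-1→OXX/O.X/O..*; (1,1)=-1→OXX/.OX/O..; (2,1)=-1→OXX/..X/OO.; (2,2)=-1→OXX/..X/O.O
ply 4, X at OXX/O.X/O.. | (1,1)=+1→OXX/OXX/O..*; (2,1)=+1→OXX/O.X/OX.; (2,2)=+1→OXX/O.X/O.X
ply 5, O at OXX/OXX/O.. | (2,1)=-1→OXX/OXX/OO.*; (2,2)=-1→OXX/OXX/O.O
ply 6, X at OXX/OXX/OO. | (2,2)=+1→OXX/OXX/OOX*
ply 7: OXX/OXX/OOX is terminal -1 (O); from .X./..X/O.. depth 6

O winning at [.X./..X/O..]: False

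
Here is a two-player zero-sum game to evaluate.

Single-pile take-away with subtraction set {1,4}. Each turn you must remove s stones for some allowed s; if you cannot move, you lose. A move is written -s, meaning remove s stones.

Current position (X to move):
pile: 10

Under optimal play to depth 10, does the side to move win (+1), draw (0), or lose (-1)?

[10] X move#1: -1:-1/9*, -4:-1/6
[9] O move#2: -1:-1/8, -4:+1/5*
[5] X move#3: -1:-1/4*, -4:-1/1
[4] O move#4: -1:-1/3, -4:+1/0*
[0] end (terminal -1, X#5); searched 10 to 10

value(10, X) = -1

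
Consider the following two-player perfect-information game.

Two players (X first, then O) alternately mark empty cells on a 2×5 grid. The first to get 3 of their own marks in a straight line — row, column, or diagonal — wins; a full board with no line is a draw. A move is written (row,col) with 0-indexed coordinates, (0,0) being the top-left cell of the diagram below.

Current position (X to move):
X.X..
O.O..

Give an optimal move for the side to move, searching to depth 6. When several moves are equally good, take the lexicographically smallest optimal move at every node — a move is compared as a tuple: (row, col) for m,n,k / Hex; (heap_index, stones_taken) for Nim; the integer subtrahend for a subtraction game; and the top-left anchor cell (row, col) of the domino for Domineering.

p1 X@[X.X../O.O..]: (0,1)[XXX../O.O..]+1* (0,3)[X.XX./O.O..]-1 (0,4)[X.X.X/O.O..]-1 (1,1)[X.X../OXO..]+0 (1,3)[X.X../O.OX.]-1 (1,4)[X.X../O.O.X]-1
p2 O@[XXX../O.O..] terminal -1; root [X.X../O.O..] d6

X's best at [X.X../O.O..]: (0,1)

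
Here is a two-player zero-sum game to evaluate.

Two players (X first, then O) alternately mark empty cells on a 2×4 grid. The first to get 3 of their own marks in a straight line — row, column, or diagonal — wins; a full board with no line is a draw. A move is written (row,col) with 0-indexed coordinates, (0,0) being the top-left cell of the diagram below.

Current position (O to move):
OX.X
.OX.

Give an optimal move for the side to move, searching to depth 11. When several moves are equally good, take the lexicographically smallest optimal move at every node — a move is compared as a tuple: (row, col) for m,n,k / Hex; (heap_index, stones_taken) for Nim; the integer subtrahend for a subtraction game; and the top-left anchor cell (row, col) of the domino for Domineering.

O's best at [OX.X/.OX.]: (0,2)

ply 1, O at OX.X/.OX. | (0,2)=+0→OXOX/.OX.*; (1,0)=-1→OX.X/OOX.; (1,3)=-1→OX.X/.OXO
ply 2, X at OXOX/.OX. | (1,0)=+0→OXOX/XOX.*; (1,3)=+0→OXOX/.OXX
ply 3, O at OXOX/XOX. | (1,3)=+0→OXOX/XOXO*
ply 4: OXOX/XOXO is terminal +0 (X); from OX.X/.OX. depth 11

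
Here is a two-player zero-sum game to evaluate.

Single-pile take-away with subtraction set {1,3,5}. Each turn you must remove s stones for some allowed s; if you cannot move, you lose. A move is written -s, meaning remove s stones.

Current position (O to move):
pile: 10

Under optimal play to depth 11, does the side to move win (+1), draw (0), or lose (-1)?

[10] O move#1: -1:-1/9*, -3:-1/7, -5:-1/5
[9] X move#2: -1:+1/8*, -3:+1/6, -5:+1/4
[8] O move#3: -1:-1/7*, -3:-1/5, -5:-1/3
[7] X move#4: -1:+1/6*, -3:+1/4, -5:+1/2
[6] O move#5: -1:-1/5*, -3:-1/3, -5:-1/1
[5] X move#6: -1:+1/4*, -3:+1/2, -5:+1/0
[4] O move#7: -1:-1/3*, -3:-1/1
[3] X move#8: -1:+1/2*, -3:+1/0
[2] O move#9: -1:-1/1*
[1] X move#10: -1:+1/0*
[0] end (terminal -1, O#11); searched 10 to 11

value(10, O) = -1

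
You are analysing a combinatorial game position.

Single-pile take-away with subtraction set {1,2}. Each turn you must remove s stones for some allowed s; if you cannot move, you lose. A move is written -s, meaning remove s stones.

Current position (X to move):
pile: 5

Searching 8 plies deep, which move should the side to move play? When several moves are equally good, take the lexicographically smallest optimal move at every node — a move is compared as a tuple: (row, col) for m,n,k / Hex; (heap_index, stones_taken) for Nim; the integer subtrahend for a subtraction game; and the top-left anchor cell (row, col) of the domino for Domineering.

X's best at [5]: -2

ply 1, X at 5 | -1=-1→4; -2=+1→3*
ply 2, O at 3 | -1=-1→2*; -2=-1→1
ply 3, X at 2 | -1=-1→1; -2=+1→0*
ply 4: 0 is terminal -1 (O); from 5 depth 8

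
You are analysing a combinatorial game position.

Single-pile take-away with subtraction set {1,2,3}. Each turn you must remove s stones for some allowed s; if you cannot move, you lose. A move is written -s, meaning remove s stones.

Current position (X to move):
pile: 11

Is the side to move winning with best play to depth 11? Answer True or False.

p1 X@[11]: -1[10]-1 -2[9]-1 -3[8]+1*
p2 O@[8]: -1[7]-1* -2[6]-1 -3[5]-1
p3 X@[7]: -1[6]-1 -2[5]-1 -3[4]+1*
p4 O@[4]: -1[3]-1* -2[2]-1 -3[1]-1
p5 X@[3]: -1[2]-1 -2[1]-1 -3[0]+1*
p6 O@[0] terminal -1; root [11] d11

X winning at [11]: True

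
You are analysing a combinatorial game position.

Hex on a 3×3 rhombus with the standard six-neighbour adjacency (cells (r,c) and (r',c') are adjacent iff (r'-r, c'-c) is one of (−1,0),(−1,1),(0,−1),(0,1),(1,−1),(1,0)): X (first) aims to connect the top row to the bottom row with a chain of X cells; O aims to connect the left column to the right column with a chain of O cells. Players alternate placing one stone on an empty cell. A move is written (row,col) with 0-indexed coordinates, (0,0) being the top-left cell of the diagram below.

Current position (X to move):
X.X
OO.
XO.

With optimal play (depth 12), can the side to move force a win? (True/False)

ply 1, X at X.X/OO./XO. | (0,1)=-1→XXX/OO./XO.*; (1,2)=-1→X.X/OOX/XO.; (2,2)=-1→X.X/OO./XOX
ply 2, O at XXX/OO./XO. | (1,2)=+1→XXX/OOO/XO.*; (2,2)=+1→XXX/OO./XOO
ply 3: XXX/OOO/XO. is terminal -1 (X); from X.X/OO./XO. depth 12

X winning at [X.X/OO./XO.]: False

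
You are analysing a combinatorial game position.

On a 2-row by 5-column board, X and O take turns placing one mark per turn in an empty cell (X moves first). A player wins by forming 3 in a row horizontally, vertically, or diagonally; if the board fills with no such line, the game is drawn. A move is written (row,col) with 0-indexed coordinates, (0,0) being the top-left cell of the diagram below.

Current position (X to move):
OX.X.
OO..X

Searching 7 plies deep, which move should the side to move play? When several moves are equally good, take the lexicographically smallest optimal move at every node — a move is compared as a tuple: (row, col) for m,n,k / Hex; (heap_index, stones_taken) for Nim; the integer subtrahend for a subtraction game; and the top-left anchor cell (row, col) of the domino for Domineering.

p1 X@[OX.X./OO..X]: (0,2)[OXXX./OO..X]+1* (0,4)[OX.XX/OO..X]-1 (1,2)[OX.X./OOX.X]+1 (1,3)[OX.X./OO.XX]-1
p2 O@[OXXX./OO..X] terminal -1; root [OX.X./OO..X] d7

X's best at [OX.X./OO..X]: (0,2)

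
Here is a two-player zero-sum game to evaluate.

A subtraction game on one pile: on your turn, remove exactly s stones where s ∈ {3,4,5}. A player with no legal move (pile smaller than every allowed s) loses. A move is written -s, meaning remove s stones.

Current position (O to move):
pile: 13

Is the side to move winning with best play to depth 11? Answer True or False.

O winning at [13]: True

[13] O move#1: -3:+1/10*, -4:+1/9, -5:+1/8
[10] X move#2: -3:-1/7*, -4:-1/6, -5:-1/5
[7] O move#3: -3:-1/4, -4:-1/3, -5:+1/2*
[2] end (terminal -1, X#4); searched 13 to 11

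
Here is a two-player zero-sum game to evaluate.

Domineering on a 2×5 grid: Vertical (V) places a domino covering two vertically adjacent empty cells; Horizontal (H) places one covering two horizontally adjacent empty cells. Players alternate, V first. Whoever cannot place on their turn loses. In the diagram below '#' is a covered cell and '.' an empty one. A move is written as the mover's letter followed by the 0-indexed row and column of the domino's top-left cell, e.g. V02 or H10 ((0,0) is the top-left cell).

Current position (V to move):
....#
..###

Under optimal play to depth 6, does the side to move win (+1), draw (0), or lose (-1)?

value(....#/..###, V) = +1

ply 1, V at ....#/..### | V00=-1→#...#/#.###; V01=+1→.#..#/.####*
ply 2, H at .#..#/.#### | H02=-1→.####/.####*
ply 3, V at .####/.#### | V00=+1→#####/#####*
ply 4: #####/##### is terminal -1 (H); from ....#/..### depth 6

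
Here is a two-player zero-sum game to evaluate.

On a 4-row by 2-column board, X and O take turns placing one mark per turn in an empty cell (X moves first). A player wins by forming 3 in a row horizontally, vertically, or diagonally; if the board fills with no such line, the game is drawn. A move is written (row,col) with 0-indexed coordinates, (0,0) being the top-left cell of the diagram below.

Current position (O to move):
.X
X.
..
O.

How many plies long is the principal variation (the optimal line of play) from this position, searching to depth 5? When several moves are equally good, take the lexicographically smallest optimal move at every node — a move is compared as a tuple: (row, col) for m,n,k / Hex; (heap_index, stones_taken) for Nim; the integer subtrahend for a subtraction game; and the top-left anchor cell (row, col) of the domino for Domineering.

PV length from [.X/X./../O.]: 5 plies

p1 O@[.X/X./../O.]: (0,0)[OX/X./../O.]+0* (1,1)[.X/XO/../O.]+0 (2,0)[.X/X./O./O.]+0 (2,1)[.X/X./.O/O.]+0 (3,1)[.X/X./../OO]+0
p2 X@[OX/X./../O.]: (1,1)[OX/XX/../O.]+0* (2,0)[OX/X./X./O.]+0 (2,1)[OX/X./.X/O.]+0 (3,1)[OX/X./../OX]+0
p3 O@[OX/XX/../O.]: (2,0)[OX/XX/O./O.]-1 (2,1)[OX/XX/.O/O.]+0* (3,1)[OX/XX/../OO]-1
p4 X@[OX/XX/.O/O.]: (2,0)[OX/XX/XO/O.]+0* (3,1)[OX/XX/.O/OX]+0
p5 O@[OX/XX/XO/O.]: (3,1)[OX/XX/XO/OO]+0*
p6 X@[OX/XX/XO/OO] terminal +0; root [.X/X./../O.] d5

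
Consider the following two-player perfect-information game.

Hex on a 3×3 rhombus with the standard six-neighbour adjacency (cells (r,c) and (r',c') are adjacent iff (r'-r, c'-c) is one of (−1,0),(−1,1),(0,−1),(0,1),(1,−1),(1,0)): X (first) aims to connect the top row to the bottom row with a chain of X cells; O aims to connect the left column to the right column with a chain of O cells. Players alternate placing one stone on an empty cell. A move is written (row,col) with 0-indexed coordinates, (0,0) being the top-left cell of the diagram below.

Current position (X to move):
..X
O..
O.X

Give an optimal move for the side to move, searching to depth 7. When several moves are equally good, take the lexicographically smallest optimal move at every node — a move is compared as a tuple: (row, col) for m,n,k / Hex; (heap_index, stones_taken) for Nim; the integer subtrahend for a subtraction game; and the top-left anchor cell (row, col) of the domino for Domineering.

ply 1, X at ..X/O../O.X | (0,0)=-1→X.X/O../O.X; (0,1)=-1→.XX/O../O.X; (1,1)=+1→..X/OX./O.X*; (1,2)=+1→..X/O.X/O.X; (2,1)=+1→..X/O../OXX
ply 2, O at ..X/OX./O.X | (0,0)=-1→O.X/OX./O.X*; (0,1)=-1→.OX/OX./O.X; (1,2)=-1→..X/OXO/O.X; (2,1)=-1→..X/OX./OOX
ply 3, X at O.X/OX./O.X | (0,1)=+1→OXX/OX./O.X*; (1,2)=+1→O.X/OXX/O.X; (2,1)=+1→O.X/OX./OXX
ply 4, O at OXX/OX./O.X | (1,2)=-1→OXX/OXO/O.X*; (2,1)=-1→OXX/OX./OOX
ply 5, X at OXX/OXO/O.X | (2,1)=+1→OXX/OXO/OXX*
ply 6: OXX/OXO/OXX is terminal -1 (O); from ..X/O../O.X depth 7

X's best at [..X/O../O.X]: (1,1)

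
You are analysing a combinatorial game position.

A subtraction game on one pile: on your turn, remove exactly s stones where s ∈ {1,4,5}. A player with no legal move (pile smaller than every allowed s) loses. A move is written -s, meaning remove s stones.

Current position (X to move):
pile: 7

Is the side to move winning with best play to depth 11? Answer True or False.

X winning at [7]: True

p1 X@[7]: -1[6]-1 -4[3]-1 -5[2]+1*
p2 O@[2]: -1[1]-1*
p3 X@[1]: -1[0]+1*
p4 O@[0] terminal -1; root [7] d11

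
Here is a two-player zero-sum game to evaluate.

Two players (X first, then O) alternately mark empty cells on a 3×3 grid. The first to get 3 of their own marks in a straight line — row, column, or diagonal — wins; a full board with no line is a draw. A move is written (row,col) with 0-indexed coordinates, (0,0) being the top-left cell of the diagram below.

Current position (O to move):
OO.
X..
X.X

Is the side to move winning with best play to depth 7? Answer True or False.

O winning at [OO./X../X.X]: True

ply 1, O at OO./X../X.X | (0,2)=+1→OOO/X../X.X*; (1,1)=-1→OO./XO./X.X; (1,2)=-1→OO./X.O/X.X; (2,1)=+1→OO./X../XOX
ply 2: OOO/X../X.X is terminal -1 (X); from OO./X../X.X depth 7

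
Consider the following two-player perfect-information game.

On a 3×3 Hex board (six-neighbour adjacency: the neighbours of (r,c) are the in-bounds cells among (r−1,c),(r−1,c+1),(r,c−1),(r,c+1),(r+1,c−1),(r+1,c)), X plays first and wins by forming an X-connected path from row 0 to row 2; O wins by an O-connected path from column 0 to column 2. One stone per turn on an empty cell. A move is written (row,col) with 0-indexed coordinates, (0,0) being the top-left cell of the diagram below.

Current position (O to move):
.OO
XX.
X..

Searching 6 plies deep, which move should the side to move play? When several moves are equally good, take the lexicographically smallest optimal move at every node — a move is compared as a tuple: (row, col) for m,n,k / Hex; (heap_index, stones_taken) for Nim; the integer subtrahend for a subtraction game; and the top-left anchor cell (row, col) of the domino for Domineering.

ply 1, O at .OO/XX./X.. | (0,0)=+1→OOO/XX./X..*; (1,2)=-1→.OO/XXO/X..; (2,1)=-1→.OO/XX./XO.; (2,2)=-1→.OO/XX./X.O
ply 2: OOO/XX./X.. is terminal -1 (X); from .OO/XX./X.. depth 6

O's best at [.OO/XX./X..]: (0,0)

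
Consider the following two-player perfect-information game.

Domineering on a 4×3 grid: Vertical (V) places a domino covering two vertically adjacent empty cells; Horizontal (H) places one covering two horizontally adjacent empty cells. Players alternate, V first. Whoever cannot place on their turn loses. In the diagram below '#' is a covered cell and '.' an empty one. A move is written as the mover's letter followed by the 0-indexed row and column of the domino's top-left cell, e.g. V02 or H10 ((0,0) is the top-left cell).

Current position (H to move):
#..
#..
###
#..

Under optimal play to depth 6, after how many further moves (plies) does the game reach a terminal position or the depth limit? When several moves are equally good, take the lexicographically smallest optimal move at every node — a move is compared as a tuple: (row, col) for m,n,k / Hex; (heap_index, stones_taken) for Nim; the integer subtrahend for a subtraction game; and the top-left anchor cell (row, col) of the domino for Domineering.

[#../#../###/#..] H move#1: H01:+1/###/#../###/#..*, H11:+1/#../###/###/#.., H31:-1/#../#../###/###
[###/#../###/#..] end (terminal -1, V#2); searched #../#../###/#.. to 6

PV length from [#../#../###/#..]: 1 ply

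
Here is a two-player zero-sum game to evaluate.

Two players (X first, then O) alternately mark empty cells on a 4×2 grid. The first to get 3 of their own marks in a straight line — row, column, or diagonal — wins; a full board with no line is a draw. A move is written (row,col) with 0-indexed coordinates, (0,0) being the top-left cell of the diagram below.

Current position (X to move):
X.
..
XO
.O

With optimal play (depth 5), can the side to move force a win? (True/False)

X winning at [X./../XO/.O]: True

p1 X@[X./../XO/.O]: (0,1)[XX/../XO/.O]-1 (1,0)[X./X./XO/.O]+1* (1,1)[X./.X/XO/.O]+0 (3,0)[X./../XO/XO]-1
p2 O@[X./X./XO/.O] terminal -1; root [X./../XO/.O] d5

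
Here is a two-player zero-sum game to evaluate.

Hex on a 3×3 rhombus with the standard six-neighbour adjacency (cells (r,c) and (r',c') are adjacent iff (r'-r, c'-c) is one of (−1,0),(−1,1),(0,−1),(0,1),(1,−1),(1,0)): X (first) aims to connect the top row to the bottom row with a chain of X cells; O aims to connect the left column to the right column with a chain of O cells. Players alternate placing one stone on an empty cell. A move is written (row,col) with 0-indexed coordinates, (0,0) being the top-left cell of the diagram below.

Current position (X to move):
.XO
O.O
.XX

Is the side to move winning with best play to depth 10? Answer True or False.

ply 1, X at .XO/O.O/.XX | (0,0)=-1→XXO/O.O/.XX; (1,1)=+1→.XO/OXO/.XX*; (2,0)=-1→.XO/O.O/XXX
ply 2: .XO/OXO/.XX is terminal -1 (O); from .XO/O.O/.XX depth 10

X winning at [.XO/O.O/.XX]: True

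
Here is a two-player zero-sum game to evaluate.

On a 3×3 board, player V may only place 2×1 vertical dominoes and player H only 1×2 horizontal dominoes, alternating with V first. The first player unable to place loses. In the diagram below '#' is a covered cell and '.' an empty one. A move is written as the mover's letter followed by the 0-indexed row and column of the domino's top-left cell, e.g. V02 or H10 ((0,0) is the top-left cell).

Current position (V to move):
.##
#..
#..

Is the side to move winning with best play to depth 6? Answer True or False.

V winning at [.##/#../#..]: True

p1 V@[.##/#../#..]: V11[.##/##./##.]+1* V12[.##/#.#/#.#]+1
p2 H@[.##/##./##.] terminal -1; root [.##/#../#..] d6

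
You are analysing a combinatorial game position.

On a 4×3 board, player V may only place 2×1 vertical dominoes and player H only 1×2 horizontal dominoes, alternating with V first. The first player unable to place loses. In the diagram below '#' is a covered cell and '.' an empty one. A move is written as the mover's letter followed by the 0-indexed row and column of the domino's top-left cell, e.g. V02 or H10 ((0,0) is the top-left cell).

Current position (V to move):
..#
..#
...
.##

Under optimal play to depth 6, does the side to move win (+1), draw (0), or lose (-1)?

value(..#/..#/.../.##, V) = +1

p1 V@[..#/..#/.../.##]: V00[#.#/#.#/.../.##]+1* V01[.##/.##/.../.##]+1 V10[..#/#.#/#../.##]+1 V11[..#/.##/.#./.##]+1 V20[..#/..#/#../###]-1
p2 H@[#.#/#.#/.../.##]: H20[#.#/#.#/##./.##]-1* H21[#.#/#.#/.##/.##]-1
p3 V@[#.#/#.#/##./.##]: V01[###/###/##./.##]+1*
p4 H@[###/###/##./.##] terminal -1; root [..#/..#/.../.##] d6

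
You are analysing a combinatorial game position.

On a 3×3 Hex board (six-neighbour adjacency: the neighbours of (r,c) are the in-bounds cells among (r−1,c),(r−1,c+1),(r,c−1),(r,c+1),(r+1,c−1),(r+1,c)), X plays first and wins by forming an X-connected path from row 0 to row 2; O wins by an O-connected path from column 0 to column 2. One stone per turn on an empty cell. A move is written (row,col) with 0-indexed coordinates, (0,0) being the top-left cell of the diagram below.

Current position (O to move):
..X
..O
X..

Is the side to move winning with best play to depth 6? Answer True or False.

O winning at [..X/..O/X..]: False

ply 1, O at ..X/..O/X.. | (0,0)=-1→O.X/..O/X..*; (0,1)=-1→.OX/..O/X..; (1,0)=-1→..X/O.O/X..; (1,1)=-1→..X/.OO/X..; (2,1)=-1→..X/..O/XO.; (2,2)=-1→..X/..O/X.O
ply 2, X at O.X/..O/X.. | (0,1)=+1→OXX/..O/X..*; (1,0)=+1→O.X/X.O/X..; (1,1)=+1→O.X/.XO/X..; (2,1)=-1→O.X/..O/XX.; (2,2)=-1→O.X/..O/X.X
ply 3, O at OXX/..O/X.. | (1,0)=-1→OXX/O.O/X..*; (1,1)=-1→OXX/.OO/X..; (2,1)=-1→OXX/..O/XO.; (2,2)=-1→OXX/..O/X.O
ply 4, X at OXX/O.O/X.. | (1,1)=+1→OXX/OXO/X..*; (2,1)=-1→OXX/O.O/XX.; (2,2)=-1→OXX/O.O/X.X
ply 5: OXX/OXO/X.. is terminal -1 (O); from ..X/..O/X.. depth 6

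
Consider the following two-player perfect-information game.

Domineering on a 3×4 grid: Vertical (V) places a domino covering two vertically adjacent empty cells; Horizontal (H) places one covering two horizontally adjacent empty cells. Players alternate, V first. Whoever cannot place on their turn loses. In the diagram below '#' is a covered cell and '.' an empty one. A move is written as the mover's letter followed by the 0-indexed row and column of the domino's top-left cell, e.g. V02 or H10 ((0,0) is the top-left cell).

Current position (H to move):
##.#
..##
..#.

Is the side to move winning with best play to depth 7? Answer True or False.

ply 1, H at ##.#/..##/..#. | H10=+1→##.#/####/..#.*; H20=+1→##.#/..##/###.
ply 2: ##.#/####/..#. is terminal -1 (V); from ##.#/..##/..#. depth 7

H winning at [##.#/..##/..#.]: True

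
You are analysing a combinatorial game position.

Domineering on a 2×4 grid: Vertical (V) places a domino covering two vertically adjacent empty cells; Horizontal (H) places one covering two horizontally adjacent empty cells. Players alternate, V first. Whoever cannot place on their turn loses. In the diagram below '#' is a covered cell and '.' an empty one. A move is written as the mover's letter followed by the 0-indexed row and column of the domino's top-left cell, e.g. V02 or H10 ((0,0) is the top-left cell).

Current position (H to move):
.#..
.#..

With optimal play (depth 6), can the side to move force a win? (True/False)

H winning at [.#../.#..]: True

ply 1, H at .#../.#.. | H02=+1→.###/.#..*; H12=+1→.#../.###
ply 2, V at .###/.#.. | V00=-1→####/##..*
ply 3, H at ####/##.. | H12=+1→####/####*
ply 4: ####/#### is terminal -1 (V); from .#../.#.. depth 6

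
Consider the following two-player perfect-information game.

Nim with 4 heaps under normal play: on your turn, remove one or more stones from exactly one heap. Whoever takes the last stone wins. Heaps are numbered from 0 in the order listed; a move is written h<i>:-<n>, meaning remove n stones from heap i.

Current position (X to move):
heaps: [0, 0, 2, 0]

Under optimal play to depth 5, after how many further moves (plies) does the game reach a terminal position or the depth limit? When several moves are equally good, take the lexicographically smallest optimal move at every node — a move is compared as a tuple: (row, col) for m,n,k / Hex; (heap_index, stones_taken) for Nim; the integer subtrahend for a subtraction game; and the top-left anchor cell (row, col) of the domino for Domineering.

ply 1, X at (0,0,2,0) | h2:-1=-1→(0,0,1,0); h2:-2=+1→(0,0,0,0)*
ply 2: (0,0,0,0) is terminal -1 (O); from (0,0,2,0) depth 5

PV length from [(0,0,2,0)]: 1 ply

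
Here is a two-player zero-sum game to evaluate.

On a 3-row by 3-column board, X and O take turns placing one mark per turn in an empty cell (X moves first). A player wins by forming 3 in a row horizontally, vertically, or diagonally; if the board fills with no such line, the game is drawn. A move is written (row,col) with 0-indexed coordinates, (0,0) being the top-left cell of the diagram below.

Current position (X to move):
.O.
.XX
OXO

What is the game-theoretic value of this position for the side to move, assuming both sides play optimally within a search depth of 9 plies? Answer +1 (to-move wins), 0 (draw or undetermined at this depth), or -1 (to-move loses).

p1 X@[.O./.XX/OXO]: (0,0)[XO./.XX/OXO]+0 (0,2)[.OX/.XX/OXO]+0 (1,0)[.O./XXX/OXO]+1*
p2 O@[.O./XXX/OXO] terminal -1; root [.O./.XX/OXO] d9

value(.O./.XX/OXO, X) = +1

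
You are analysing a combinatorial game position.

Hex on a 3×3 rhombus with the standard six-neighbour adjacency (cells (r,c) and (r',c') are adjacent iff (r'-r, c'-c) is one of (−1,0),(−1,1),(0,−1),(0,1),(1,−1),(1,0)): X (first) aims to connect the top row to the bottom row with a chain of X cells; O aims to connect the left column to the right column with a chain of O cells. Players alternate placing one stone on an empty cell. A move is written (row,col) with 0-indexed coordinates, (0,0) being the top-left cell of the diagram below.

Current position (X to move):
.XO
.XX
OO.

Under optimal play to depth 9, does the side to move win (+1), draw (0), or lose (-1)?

[.XO/.XX/OO.] X move#1: (0,0):-1/XXO/.XX/OO., (1,0):-1/.XO/XXX/OO., (2,2):+1/.XO/.XX/OOX*
[.XO/.XX/OOX] end (terminal -1, O#2); searched .XO/.XX/OO. to 9

value(.XO/.XX/OO., X) = +1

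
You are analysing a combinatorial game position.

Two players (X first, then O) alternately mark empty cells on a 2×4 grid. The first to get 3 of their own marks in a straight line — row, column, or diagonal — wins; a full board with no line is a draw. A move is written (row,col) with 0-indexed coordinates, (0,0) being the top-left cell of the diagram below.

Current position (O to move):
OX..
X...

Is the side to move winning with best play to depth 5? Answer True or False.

p1 O@[OX../X...]: (0,2)[OXO./X...]+0* (0,3)[OX.O/X...]+0 (1,1)[OX../XO..]+0 (1,2)[OX../X.O.]+0 (1,3)[OX../X..O]+0
p2 X@[OXO./X...]: (0,3)[OXOX/X...]+0* (1,1)[OXO./XX..]+0 (1,2)[OXO./X.X.]+0 (1,3)[OXO./X..X]+0
p3 O@[OXOX/X...]: (1,1)[OXOX/XO..]+0* (1,2)[OXOX/X.O.]+0 (1,3)[OXOX/X..O]+0
p4 X@[OXOX/XO..]: (1,2)[OXOX/XOX.]+0* (1,3)[OXOX/XO.X]+0
p5 O@[OXOX/XOX.]: (1,3)[OXOX/XOXO]+0*
p6 X@[OXOX/XOXO] terminal +0; root [OX../X...] d5

O winning at [OX../X...]: False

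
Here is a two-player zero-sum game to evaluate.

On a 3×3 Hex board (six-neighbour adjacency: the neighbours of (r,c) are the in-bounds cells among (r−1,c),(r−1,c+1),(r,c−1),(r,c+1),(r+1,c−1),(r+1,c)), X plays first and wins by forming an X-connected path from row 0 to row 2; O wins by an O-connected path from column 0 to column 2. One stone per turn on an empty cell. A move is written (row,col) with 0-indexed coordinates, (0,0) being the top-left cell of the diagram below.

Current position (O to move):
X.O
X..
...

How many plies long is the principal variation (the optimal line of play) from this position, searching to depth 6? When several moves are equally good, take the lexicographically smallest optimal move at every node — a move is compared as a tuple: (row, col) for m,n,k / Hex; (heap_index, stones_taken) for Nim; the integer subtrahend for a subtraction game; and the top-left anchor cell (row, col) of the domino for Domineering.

[X.O/X../...] O move#1: (0,1):-1/XOO/X../..., (1,1):-1/X.O/XO./..., (1,2):-1/X.O/X.O/..., (2,0):+1/X.O/X../O..*, (2,1):-1/X.O/X../.O., (2,2):-1/X.O/X../..O
[X.O/X../O..] X move#2: (0,1):-1/XXO/X../O..*, (1,1):-1/X.O/XX./O.., (1,2):-1/X.O/X.X/O.., (2,1):-1/X.O/X../OX., (2,2):-1/X.O/X../O.X
[XXO/X../O..] O move#3: (1,1):+1/XXO/XO./O..*, (1,2):+1/XXO/X.O/O.., (2,1):+1/XXO/X../OO., (2,2):+1/XXO/X../O.O
[XXO/XO./O..] end (terminal -1, X#4); searched X.O/X../... to 6

PV length from [X.O/X../...]: 3 plies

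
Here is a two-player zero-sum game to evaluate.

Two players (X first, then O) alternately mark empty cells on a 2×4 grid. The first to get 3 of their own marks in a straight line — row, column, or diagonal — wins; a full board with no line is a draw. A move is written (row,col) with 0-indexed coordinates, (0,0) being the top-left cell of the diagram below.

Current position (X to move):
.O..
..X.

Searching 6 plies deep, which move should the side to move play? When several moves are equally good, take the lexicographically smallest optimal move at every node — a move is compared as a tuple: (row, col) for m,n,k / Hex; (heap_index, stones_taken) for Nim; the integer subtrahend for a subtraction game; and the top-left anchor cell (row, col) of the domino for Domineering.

X's best at [.O../..X.]: (1,1)

p1 X@[.O../..X.]: (0,0)[XO../..X.]+0 (0,2)[.OX./..X.]+0 (0,3)[.O.X/..X.]+0 (1,0)[.O../X.X.]+0 (1,1)[.O../.XX.]+1* (1,3)[.O../..XX]+0
p2 O@[.O../.XX.]: (0,0)[OO../.XX.]-1* (0,2)[.OO./.XX.]-1 (0,3)[.O.O/.XX.]-1 (1,0)[.O../OXX.]-1 (1,3)[.O../.XXO]-1
p3 X@[OO../.XX.]: (0,2)[OOX./.XX.]+1* (0,3)[OO.X/.XX.]-1 (1,0)[OO../XXX.]+1 (1,3)[OO../.XXX]+1
p4 O@[OOX./.XX.]: (0,3)[OOXO/.XX.]-1* (1,0)[OOX./OXX.]-1 (1,3)[OOX./.XXO]-1
p5 X@[OOXO/.XX.]: (1,0)[OOXO/XXX.]+1* (1,3)[OOXO/.XXX]+1
p6 O@[OOXO/XXX.] terminal -1; root [.O../..X.] d6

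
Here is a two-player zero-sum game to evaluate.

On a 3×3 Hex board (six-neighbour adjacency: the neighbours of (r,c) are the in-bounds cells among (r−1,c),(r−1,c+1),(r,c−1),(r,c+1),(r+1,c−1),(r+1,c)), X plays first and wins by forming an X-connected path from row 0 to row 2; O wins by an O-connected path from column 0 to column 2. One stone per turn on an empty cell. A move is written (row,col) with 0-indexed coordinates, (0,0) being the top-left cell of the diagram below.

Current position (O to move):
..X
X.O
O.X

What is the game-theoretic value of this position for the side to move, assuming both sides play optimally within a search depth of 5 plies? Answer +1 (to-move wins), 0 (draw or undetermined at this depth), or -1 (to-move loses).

value(..X/X.O/O.X, O) = +1

p1 O@[..X/X.O/O.X]: (0,0)[O.X/X.O/O.X]+1* (0,1)[.OX/X.O/O.X]+1 (1,1)[..X/XOO/O.X]+1 (2,1)[..X/X.O/OOX]+1
p2 X@[O.X/X.O/O.X]: (0,1)[OXX/X.O/O.X]-1* (1,1)[O.X/XXO/O.X]-1 (2,1)[O.X/X.O/OXX]-1
p3 O@[OXX/X.O/O.X]: (1,1)[OXX/XOO/O.X]+1* (2,1)[OXX/X.O/OOX]+1
p4 X@[OXX/XOO/O.X] terminal -1; root [..X/X.O/O.X] d5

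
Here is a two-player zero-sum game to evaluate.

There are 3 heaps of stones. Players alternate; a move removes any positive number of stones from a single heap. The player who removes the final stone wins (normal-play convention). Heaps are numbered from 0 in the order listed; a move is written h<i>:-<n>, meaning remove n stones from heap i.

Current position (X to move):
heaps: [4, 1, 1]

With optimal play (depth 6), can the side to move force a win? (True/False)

X winning at [(4,1,1)]: True

[(4,1,1)] X move#1: h0:-1:-1/(3,1,1), h0:-2:-1/(2,1,1), h0:-3:-1/(1,1,1), h0:-4:+1/(0,1,1)*, h1:-1:-1/(4,0,1), h2:-1:-1/(4,1,0)
[(0,1,1)] O move#2: h1:-1:-1/(0,0,1)*, h2:-1:-1/(0,1,0)
[(0,0,1)] X move#3: h2:-1:+1/(0,0,0)*
[(0,0,0)] end (terminal -1, O#4); searched (4,1,1) to 6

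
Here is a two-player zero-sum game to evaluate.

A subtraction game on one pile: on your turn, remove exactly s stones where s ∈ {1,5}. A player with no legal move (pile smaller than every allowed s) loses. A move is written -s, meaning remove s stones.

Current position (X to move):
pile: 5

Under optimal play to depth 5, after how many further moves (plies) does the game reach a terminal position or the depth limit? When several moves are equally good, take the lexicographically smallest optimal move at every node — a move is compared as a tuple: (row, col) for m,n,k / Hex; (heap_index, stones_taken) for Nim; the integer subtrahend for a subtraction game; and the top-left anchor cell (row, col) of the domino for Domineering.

PV length from [5]: 5 plies

ply 1, X at 5 | -1=+1→4*; -5=+1→0
ply 2, O at 4 | -1=-1→3*
ply 3, X at 3 | -1=+1→2*
ply 4, O at 2 | -1=-1→1*
ply 5, X at 1 | -1=+1→0*
ply 6: 0 is terminal -1 (O); from 5 depth 5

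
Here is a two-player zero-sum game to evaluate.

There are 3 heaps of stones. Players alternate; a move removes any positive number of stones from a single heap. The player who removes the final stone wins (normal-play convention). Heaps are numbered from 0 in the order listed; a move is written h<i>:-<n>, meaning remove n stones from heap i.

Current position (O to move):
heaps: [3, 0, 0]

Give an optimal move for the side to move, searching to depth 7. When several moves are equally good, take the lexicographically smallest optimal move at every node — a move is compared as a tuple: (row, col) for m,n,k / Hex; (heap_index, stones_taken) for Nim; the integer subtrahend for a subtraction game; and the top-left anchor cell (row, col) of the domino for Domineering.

O's best at [(3,0,0)]: h0:-3

ply 1, O at (3,0,0) | h0:-1=-1→(2,0,0); h0:-2=-1→(1,0,0); h0:-3=+1→(0,0,0)*
ply 2: (0,0,0) is terminal -1 (X); from (3,0,0) depth 7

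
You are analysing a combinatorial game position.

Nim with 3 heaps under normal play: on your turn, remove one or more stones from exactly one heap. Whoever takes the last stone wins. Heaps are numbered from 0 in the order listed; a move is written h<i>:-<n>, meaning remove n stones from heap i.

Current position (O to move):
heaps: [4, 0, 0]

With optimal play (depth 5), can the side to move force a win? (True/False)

p1 O@[(4,0,0)]: h0:-1[(3,0,0)]-1 h0:-2[(2,0,0)]-1 h0:-3[(1,0,0)]-1 h0:-4[(0,0,0)]+1*
p2 X@[(0,0,0)] terminal -1; root [(4,0,0)] d5

O winning at [(4,0,0)]: True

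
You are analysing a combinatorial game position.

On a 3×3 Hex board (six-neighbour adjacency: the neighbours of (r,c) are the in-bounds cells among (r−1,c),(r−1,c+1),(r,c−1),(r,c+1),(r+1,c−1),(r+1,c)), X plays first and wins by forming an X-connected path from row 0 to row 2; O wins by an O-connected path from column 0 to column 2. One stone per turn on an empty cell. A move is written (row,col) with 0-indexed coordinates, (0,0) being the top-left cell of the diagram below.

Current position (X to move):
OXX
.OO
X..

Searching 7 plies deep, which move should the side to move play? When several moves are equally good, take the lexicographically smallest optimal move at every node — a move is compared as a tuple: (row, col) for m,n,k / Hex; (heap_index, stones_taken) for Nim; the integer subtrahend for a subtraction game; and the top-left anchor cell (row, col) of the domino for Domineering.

ply 1, X at OXX/.OO/X.. | (1,0)=+1→OXX/XOO/X..*; (2,1)=-1→OXX/.OO/XX.; (2,2)=-1→OXX/.OO/X.X
ply 2: OXX/XOO/X.. is terminal -1 (O); from OXX/.OO/X.. depth 7

X's best at [OXX/.OO/X..]: (1,0)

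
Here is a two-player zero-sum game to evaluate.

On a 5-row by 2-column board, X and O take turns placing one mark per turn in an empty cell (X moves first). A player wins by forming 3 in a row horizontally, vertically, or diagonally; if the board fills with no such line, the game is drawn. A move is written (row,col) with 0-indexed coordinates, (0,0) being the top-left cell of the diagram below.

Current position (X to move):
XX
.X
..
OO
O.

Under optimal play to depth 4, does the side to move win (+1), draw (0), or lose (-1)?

value(XX/.X/../OO/O., X) = +1

[XX/.X/../OO/O.] X move#1: (1,0):-1/XX/XX/../OO/O., (2,0):+1/XX/.X/X./OO/O.*, (2,1):+1/XX/.X/.X/OO/O., (4,1):-1/XX/.X/../OO/OX
[XX/.X/X./OO/O.] O move#2: (1,0):-1/XX/OX/X./OO/O.*, (2,1):-1/XX/.X/XO/OO/O., (4,1):-1/XX/.X/X./OO/OO
[XX/OX/X./OO/O.] X move#3: (2,1):+1/XX/OX/XX/OO/O.*, (4,1):+0/XX/OX/X./OO/OX
[XX/OX/XX/OO/O.] end (terminal -1, O#4); searched XX/.X/../OO/O. to 4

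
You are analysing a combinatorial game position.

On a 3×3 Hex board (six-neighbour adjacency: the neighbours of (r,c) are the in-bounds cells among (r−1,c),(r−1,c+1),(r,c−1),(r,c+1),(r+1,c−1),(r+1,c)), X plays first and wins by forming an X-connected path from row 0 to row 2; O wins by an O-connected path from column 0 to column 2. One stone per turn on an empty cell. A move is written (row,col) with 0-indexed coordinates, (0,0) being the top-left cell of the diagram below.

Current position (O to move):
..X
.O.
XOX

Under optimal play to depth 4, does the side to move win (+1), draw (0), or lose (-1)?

value(..X/.O./XOX, O) = -1

ply 1, O at ..X/.O./XOX | (0,0)=-1→O.X/.O./XOX*; (0,1)=-1→.OX/.O./XOX; (1,0)=-1→..X/OO./XOX; (1,2)=-1→..X/.OO/XOX
ply 2, X at O.X/.O./XOX | (0,1)=+1→OXX/.O./XOX*; (1,0)=+1→O.X/XO./XOX; (1,2)=+1→O.X/.OX/XOX
ply 3, O at OXX/.O./XOX | (1,0)=-1→OXX/OO./XOX*; (1,2)=-1→OXX/.OO/XOX
ply 4, X at OXX/OO./XOX | (1,2)=+1→OXX/OOX/XOX*
ply 5: OXX/OOX/XOX is terminal -1 (O); from ..X/.O./XOX depth 4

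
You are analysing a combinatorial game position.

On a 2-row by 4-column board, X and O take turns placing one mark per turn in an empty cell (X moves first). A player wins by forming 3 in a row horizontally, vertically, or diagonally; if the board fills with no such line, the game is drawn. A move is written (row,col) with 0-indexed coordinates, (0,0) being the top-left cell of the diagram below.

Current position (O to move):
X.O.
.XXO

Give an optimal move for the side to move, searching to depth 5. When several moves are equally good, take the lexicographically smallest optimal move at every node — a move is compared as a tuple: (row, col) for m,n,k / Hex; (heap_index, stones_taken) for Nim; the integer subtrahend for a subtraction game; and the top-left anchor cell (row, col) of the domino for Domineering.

O's best at [X.O./.XXO]: (1,0)

[X.O./.XXO] O move#1: (0,1):-1/XOO./.XXO, (0,3):-1/X.OO/.XXO, (1,0):+0/X.O./OXXO*
[X.O./OXXO] X move#2: (0,1):+0/XXO./OXXO*, (0,3):+0/X.OX/OXXO
[XXO./OXXO] O move#3: (0,3):+0/XXOO/OXXO*
[XXOO/OXXO] end (terminal +0, X#4); searched X.O./.XXO to 5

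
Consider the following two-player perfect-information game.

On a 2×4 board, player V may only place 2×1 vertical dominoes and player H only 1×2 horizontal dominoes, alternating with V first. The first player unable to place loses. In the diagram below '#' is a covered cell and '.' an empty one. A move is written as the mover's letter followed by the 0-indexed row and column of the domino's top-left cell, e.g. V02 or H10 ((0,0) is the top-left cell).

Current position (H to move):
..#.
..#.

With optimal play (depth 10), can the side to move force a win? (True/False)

[..#./..#.] H move#1: H00:+1/###./..#.*, H10:+1/..#./###.
[###./..#.] V move#2: V03:-1/####/..##*
[####/..##] H move#3: H10:+1/####/####*
[####/####] end (terminal -1, V#4); searched ..#./..#. to 10

H winning at [..#./..#.]: True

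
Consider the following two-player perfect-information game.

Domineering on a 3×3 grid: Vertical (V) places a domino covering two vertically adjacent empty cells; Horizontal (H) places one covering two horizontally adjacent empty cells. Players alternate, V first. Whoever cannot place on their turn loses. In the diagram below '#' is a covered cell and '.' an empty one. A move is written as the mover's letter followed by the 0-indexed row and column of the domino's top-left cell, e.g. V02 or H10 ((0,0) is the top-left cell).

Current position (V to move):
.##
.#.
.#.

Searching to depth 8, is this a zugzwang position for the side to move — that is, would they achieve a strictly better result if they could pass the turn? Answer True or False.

p1 V@[.##/.#./.#.]: V00[###/##./.#.]+1* V10[.##/##./##.]+1 V12[.##/.##/.##]+1
p2 H@[###/##./.#.] terminal -1; root [.##/.#./.#.] d8
if V skipped the turn, H would face:
~ p1 H@[.##/.#./.#.] terminal -1; root [.##/.#./.#.] d8
compare (V): move=+1 vs pass=+1

zugzwang(.##/.#./.#., V) = False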